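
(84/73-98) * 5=-35350/73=-484.25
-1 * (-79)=79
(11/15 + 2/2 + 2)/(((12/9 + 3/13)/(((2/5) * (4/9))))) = 5824/13725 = 0.42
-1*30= -30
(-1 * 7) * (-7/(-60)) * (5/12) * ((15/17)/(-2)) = 245/1632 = 0.15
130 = 130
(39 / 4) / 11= 0.89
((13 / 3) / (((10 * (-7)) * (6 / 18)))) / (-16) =13 / 1120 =0.01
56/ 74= 0.76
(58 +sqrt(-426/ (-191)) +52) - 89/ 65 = sqrt(81366)/ 191 +7061/ 65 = 110.12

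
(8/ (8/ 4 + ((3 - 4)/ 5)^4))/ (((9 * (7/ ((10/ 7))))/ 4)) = 200000/ 551691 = 0.36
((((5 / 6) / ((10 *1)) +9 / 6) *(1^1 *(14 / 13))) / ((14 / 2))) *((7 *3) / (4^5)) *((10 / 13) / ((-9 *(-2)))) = 665 / 3115008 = 0.00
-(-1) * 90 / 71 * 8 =10.14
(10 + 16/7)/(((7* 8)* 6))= 43/1176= 0.04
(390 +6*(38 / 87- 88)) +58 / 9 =-128.93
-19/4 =-4.75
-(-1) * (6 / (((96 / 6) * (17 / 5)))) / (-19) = -15 / 2584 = -0.01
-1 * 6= -6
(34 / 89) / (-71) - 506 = -3197448 / 6319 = -506.01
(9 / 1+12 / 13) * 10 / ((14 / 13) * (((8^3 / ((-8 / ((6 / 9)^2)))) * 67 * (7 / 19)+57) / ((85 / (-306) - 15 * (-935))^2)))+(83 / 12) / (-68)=-5900832229959559 / 210043568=-28093372.66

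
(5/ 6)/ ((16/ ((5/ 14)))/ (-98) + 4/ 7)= 175/ 24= 7.29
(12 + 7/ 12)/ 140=151/ 1680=0.09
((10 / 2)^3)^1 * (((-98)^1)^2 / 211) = 1200500 / 211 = 5689.57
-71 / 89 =-0.80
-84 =-84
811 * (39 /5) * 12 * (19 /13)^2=10539756 /65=162150.09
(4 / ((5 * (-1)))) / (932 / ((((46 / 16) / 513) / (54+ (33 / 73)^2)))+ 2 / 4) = -0.00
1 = 1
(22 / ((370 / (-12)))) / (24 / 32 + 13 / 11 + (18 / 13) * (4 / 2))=-75504 / 497465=-0.15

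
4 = 4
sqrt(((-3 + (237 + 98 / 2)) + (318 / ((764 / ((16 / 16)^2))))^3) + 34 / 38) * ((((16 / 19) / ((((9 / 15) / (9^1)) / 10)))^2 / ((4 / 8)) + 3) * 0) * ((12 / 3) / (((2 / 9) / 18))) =0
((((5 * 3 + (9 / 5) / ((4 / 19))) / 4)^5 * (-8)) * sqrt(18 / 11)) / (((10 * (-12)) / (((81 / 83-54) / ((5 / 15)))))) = -306039271101407253 * sqrt(22) / 14958592000000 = -95961.67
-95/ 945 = -19/ 189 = -0.10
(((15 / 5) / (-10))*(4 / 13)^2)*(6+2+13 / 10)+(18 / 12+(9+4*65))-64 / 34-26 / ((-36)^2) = 12488936119 / 46542600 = 268.33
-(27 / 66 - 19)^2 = -167281 / 484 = -345.62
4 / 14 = 2 / 7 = 0.29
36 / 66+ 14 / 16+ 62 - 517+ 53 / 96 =-478397 / 1056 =-453.03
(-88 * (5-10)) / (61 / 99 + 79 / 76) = 3310560 / 12457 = 265.76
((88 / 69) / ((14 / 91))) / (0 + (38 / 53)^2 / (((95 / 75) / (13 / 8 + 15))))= 3213496 / 2615445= 1.23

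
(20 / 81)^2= 0.06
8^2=64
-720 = -720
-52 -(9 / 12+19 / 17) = -3663 / 68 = -53.87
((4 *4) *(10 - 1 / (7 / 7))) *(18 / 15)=864 / 5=172.80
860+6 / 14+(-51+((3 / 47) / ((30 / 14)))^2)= 312905193 / 386575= 809.43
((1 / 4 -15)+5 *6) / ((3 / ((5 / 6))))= 305 / 72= 4.24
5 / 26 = 0.19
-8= -8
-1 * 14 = -14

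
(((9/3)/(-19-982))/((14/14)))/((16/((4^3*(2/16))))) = -3/2002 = -0.00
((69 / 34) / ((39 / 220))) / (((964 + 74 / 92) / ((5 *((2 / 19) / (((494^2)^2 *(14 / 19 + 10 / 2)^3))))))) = 145475 / 261926510975665587818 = 0.00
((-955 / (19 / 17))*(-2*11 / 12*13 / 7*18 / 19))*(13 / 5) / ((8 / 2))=18108519 / 10108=1791.50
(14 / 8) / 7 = 1 / 4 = 0.25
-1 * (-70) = 70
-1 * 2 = -2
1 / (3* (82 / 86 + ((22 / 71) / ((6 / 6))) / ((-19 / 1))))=58007 / 163089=0.36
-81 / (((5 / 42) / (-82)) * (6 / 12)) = 557928 / 5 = 111585.60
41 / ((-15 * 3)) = -41 / 45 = -0.91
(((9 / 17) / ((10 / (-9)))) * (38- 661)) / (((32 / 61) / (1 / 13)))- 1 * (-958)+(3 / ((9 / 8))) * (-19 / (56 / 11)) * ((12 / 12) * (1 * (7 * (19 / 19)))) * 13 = 20337769 / 212160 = 95.86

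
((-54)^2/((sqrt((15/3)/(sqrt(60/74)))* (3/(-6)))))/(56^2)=-729* 185^(3/4)* 6^(1/4)/72520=-0.79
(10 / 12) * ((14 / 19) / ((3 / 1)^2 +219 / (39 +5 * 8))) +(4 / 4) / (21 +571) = 0.05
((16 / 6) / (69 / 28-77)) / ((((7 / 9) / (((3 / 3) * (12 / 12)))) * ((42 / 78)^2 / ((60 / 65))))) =-14976 / 102263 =-0.15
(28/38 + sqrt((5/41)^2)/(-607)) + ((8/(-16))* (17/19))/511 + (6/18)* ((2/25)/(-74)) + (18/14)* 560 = 966531224612159/1341034750650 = 720.74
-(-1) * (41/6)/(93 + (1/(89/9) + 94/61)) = 5429/75192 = 0.07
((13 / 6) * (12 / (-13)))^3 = -8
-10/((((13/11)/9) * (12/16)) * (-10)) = 132/13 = 10.15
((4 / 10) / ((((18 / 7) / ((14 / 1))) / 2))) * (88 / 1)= 17248 / 45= 383.29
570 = 570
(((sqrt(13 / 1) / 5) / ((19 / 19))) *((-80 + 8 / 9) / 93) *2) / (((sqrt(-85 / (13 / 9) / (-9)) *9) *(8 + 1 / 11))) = -0.01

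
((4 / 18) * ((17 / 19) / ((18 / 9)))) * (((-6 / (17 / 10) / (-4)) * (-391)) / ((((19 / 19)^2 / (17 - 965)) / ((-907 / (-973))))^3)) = 414259407998703668160 / 17502179023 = 23669019009.25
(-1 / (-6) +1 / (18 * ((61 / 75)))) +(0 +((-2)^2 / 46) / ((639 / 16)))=212609 / 896517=0.24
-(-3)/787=3/787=0.00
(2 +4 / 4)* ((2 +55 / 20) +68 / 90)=991 / 60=16.52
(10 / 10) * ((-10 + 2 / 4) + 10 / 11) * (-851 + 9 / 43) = 3457188 / 473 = 7309.07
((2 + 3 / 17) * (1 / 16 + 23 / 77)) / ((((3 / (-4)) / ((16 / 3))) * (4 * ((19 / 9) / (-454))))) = 7475110 / 24871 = 300.56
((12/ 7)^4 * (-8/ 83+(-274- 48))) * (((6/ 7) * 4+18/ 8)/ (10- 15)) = 22035659904/ 6974905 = 3159.28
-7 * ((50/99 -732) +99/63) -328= 473365/99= 4781.46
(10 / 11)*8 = 80 / 11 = 7.27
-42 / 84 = -1 / 2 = -0.50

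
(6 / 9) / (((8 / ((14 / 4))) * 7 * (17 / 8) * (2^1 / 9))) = 3 / 34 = 0.09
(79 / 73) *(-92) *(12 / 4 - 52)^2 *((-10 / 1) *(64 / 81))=11168299520 / 5913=1888770.42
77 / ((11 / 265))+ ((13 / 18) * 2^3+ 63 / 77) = 184298 / 99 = 1861.60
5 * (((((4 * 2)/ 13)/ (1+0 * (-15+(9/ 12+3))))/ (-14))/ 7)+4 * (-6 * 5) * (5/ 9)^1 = -127460/ 1911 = -66.70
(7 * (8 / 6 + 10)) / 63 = 34 / 27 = 1.26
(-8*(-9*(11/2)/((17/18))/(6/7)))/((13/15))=124740/221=564.43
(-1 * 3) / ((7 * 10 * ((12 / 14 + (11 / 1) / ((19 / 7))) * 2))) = -0.00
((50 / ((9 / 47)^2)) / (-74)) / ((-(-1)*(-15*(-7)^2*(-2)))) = -11045 / 881118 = -0.01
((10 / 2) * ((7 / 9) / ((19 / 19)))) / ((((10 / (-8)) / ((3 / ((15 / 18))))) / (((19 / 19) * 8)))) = -448 / 5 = -89.60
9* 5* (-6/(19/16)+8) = 2520/19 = 132.63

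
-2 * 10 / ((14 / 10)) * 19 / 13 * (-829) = 17308.79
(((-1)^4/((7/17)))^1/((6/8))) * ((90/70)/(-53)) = -204/2597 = -0.08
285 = 285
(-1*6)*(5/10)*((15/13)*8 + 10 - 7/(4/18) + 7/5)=4239/130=32.61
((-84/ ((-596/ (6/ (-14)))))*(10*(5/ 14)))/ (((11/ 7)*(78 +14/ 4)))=-450/ 267157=-0.00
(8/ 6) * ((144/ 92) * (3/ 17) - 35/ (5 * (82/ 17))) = -1.57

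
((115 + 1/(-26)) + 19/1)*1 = 3483/26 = 133.96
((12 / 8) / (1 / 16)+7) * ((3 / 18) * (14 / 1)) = 217 / 3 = 72.33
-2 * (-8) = 16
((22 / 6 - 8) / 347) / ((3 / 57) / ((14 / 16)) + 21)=-1729 / 2915841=-0.00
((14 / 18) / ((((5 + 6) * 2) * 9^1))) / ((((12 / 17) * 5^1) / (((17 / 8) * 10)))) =2023 / 85536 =0.02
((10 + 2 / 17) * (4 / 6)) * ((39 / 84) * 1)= 3.13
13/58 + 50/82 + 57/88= 155025/104632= 1.48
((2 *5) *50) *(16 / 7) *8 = 64000 / 7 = 9142.86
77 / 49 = 11 / 7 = 1.57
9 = 9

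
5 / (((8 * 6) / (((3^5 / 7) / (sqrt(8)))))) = 405 * sqrt(2) / 448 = 1.28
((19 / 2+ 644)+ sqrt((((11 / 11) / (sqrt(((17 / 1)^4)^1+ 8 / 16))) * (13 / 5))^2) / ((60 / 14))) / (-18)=-1307 / 36 - 91 * sqrt(334086) / 451016100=-36.31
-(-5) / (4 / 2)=5 / 2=2.50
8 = 8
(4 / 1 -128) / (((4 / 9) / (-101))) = 28179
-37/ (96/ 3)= -37/ 32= -1.16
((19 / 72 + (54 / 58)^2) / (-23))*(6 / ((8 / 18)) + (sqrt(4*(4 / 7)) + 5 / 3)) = -6230497 / 8356176- 9781*sqrt(7) / 348174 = -0.82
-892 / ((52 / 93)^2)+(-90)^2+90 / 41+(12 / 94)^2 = 321372134073 / 61224644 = 5249.06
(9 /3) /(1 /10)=30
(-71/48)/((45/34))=-1207/1080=-1.12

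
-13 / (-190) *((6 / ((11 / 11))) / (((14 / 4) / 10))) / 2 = 0.59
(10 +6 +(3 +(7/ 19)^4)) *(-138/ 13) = -342033000/ 1694173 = -201.89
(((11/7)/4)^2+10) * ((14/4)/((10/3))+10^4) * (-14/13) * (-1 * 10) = 1592367181/1456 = 1093658.78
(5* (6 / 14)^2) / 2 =45 / 98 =0.46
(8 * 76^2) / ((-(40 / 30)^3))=-19494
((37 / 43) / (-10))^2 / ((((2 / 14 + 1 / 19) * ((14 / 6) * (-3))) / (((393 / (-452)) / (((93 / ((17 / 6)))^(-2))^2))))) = 61939317062855763 / 11342907665050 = 5460.62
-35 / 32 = -1.09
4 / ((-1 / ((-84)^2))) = -28224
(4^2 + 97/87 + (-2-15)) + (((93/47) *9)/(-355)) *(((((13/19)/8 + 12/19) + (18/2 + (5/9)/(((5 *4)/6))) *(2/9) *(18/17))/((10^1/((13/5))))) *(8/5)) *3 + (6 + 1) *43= 35274487960237/117216296250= 300.94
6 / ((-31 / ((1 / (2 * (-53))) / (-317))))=-3 / 520831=-0.00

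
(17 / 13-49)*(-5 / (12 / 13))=775 / 3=258.33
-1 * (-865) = 865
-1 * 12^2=-144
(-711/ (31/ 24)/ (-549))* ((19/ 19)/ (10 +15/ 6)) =3792/ 47275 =0.08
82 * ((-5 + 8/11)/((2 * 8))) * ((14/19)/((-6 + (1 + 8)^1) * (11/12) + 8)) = -13489/8987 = -1.50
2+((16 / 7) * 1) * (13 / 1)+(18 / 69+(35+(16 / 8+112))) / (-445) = 2248139 / 71645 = 31.38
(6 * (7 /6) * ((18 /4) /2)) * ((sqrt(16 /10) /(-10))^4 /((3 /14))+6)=94.52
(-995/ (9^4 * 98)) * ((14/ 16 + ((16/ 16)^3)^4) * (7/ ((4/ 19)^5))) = -12318592525/ 250822656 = -49.11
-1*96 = -96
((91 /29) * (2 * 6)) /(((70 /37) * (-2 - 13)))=-962 /725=-1.33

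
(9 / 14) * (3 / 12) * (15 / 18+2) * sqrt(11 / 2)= 51 * sqrt(22) / 224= 1.07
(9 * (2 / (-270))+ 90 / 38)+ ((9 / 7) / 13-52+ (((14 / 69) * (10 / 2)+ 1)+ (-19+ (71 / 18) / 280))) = -381214021 / 5726448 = -66.57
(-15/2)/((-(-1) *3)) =-5/2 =-2.50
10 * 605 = 6050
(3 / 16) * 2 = 3 / 8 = 0.38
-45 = -45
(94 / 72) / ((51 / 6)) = 47 / 306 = 0.15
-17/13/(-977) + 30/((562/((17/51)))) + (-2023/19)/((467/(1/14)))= 180296863/63335136826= 0.00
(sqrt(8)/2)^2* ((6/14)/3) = 2/7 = 0.29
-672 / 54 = -112 / 9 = -12.44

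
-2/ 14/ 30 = -1/ 210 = -0.00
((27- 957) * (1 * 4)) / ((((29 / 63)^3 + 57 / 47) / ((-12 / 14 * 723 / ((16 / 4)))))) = 3386600489790 / 7699481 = 439847.89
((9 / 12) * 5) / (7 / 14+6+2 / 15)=225 / 398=0.57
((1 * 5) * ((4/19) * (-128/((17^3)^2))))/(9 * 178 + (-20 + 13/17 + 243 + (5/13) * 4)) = -16640/5447172051511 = -0.00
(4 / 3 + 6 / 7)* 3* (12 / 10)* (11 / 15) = 1012 / 175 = 5.78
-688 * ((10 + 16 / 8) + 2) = -9632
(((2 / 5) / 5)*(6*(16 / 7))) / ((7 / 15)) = 576 / 245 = 2.35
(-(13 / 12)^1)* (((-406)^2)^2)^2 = -2399339090041076153152 / 3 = -799779696680358717717.33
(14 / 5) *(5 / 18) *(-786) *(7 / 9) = -475.48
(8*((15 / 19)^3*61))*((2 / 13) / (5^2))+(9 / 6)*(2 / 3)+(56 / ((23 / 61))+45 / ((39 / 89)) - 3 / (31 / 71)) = 15691893895 / 63576071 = 246.82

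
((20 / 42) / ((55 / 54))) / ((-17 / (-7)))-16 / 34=-52 / 187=-0.28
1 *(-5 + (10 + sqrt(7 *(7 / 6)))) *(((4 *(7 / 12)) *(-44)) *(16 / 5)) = -4928 / 3 - 17248 *sqrt(6) / 45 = -2581.53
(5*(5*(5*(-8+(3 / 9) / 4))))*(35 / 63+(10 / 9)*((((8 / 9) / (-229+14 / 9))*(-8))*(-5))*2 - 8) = 1704644375 / 221076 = 7710.67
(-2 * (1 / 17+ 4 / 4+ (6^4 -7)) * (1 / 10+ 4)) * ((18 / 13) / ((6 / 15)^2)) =-3112515 / 34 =-91544.56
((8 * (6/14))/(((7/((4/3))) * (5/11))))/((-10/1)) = -176/1225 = -0.14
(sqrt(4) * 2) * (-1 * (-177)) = 708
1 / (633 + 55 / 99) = 0.00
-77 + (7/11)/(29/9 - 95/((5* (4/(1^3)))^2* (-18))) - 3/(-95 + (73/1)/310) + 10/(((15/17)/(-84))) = -516286268529/501847291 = -1028.77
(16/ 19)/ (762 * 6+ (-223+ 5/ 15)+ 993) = 48/ 304513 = 0.00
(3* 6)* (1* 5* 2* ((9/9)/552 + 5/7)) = 41505/322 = 128.90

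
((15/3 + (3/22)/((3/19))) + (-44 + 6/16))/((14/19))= -63137/1232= -51.25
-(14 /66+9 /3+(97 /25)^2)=-376747 /20625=-18.27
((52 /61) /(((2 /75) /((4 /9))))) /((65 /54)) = 720 /61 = 11.80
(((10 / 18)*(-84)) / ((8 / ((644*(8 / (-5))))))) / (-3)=-18032 / 9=-2003.56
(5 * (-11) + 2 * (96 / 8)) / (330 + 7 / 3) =-93 / 997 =-0.09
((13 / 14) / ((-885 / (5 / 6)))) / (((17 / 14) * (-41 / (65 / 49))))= 0.00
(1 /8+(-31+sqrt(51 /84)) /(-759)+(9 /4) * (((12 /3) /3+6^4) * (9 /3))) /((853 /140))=1437.28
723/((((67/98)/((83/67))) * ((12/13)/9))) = 114677199/8978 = 12773.13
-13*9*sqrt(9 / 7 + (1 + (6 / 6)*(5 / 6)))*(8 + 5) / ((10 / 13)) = -6591*sqrt(5502) / 140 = -3492.08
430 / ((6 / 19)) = 4085 / 3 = 1361.67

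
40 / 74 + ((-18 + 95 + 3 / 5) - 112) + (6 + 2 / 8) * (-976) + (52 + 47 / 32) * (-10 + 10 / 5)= -4855591 / 740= -6561.61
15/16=0.94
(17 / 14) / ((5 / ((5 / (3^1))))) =17 / 42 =0.40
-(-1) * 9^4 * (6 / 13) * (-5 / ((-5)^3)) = 39366 / 325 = 121.13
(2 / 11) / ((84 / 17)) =0.04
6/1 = 6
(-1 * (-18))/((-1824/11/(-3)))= 99/304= 0.33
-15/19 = -0.79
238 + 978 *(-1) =-740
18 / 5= 3.60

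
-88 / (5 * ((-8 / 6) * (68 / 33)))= 1089 / 170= 6.41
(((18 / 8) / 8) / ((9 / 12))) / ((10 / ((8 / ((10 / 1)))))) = 3 / 100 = 0.03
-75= -75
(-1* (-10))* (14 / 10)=14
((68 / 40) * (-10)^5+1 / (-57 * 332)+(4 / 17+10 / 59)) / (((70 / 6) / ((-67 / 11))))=216190478376553 / 2435865740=88753.04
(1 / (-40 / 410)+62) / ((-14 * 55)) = -207 / 3080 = -0.07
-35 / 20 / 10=-7 / 40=-0.18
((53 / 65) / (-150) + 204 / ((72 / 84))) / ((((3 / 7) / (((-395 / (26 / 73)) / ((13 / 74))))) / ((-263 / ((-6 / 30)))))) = -911542909820333 / 197730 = -4610038485.92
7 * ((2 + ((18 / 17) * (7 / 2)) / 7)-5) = -294 / 17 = -17.29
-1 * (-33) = 33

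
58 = 58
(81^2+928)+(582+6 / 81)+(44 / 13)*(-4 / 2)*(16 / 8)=2828195 / 351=8057.54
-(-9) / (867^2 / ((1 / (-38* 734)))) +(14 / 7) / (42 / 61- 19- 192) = -284207276133 / 29886024433828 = -0.01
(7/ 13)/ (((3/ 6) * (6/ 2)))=14/ 39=0.36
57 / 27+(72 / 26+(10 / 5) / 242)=69208 / 14157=4.89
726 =726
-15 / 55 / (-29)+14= 4469 / 319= 14.01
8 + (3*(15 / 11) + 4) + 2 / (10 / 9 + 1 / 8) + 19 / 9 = 174634 / 8811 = 19.82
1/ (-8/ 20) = -5/ 2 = -2.50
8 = 8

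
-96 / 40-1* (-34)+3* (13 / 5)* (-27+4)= -739 / 5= -147.80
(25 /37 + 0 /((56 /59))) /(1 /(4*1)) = 2.70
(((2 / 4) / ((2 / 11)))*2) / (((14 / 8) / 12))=264 / 7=37.71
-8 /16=-1 /2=-0.50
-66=-66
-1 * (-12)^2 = -144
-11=-11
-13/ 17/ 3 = -13/ 51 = -0.25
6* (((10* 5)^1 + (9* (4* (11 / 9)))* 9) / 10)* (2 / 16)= 669 / 20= 33.45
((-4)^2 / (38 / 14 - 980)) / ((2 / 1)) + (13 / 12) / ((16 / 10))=439289 / 656736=0.67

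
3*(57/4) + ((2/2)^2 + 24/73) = 12871/292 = 44.08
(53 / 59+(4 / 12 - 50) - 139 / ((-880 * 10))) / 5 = -75936997 / 7788000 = -9.75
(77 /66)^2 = 49 /36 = 1.36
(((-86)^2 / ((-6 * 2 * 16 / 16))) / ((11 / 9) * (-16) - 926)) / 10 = 5547 / 85100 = 0.07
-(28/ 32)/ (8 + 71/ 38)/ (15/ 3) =-133/ 7500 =-0.02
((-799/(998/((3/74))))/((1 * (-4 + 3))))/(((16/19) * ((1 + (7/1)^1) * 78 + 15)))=15181/251687616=0.00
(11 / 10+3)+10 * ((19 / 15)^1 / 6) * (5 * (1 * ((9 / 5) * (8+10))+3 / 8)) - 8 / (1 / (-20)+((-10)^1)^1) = 2820869 / 8040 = 350.85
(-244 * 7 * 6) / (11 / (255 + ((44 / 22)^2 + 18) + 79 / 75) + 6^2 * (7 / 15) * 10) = -71237264 / 1168099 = -60.99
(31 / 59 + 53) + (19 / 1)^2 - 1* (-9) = 24988 / 59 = 423.53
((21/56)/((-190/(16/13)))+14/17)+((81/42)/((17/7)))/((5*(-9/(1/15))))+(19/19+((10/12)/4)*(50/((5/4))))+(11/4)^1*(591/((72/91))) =6934358513/3359200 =2064.29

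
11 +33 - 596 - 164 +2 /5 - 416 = -1131.60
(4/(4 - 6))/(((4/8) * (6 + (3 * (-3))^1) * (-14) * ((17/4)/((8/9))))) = -64/3213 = -0.02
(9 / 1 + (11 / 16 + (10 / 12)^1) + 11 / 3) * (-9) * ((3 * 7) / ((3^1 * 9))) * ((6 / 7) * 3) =-2043 / 8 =-255.38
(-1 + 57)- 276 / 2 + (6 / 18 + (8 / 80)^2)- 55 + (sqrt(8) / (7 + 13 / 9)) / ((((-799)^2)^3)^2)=-40997 / 300 + 9*sqrt(2) / 2572438189767225055486771017284755238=-136.66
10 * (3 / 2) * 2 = 30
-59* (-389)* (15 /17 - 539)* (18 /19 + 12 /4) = -15746681100 /323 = -48751334.67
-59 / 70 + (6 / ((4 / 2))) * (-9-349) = -75239 / 70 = -1074.84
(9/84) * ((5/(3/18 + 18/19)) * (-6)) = -2565/889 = -2.89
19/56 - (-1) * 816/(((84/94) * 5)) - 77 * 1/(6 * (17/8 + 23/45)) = 178.10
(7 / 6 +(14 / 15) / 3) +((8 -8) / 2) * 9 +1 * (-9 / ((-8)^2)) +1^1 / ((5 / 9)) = 1807 / 576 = 3.14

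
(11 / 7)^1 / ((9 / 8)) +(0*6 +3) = 277 / 63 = 4.40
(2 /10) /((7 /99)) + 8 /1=379 /35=10.83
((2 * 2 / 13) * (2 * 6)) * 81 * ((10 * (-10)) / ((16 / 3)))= -72900 / 13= -5607.69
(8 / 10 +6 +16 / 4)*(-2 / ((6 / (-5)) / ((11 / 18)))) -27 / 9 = 8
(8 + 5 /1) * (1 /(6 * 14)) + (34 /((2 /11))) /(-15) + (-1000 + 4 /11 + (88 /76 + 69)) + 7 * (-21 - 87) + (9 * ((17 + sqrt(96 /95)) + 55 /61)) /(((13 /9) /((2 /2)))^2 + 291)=-10787468905421 /6355886460 + 729 * sqrt(570) /563825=-1697.21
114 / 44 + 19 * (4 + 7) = 4655 / 22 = 211.59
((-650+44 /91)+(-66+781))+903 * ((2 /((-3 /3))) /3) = -536.52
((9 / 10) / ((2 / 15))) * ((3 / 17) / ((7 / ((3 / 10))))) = 243 / 4760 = 0.05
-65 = -65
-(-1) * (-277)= -277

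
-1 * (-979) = 979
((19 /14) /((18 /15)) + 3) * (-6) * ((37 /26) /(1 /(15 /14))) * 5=-962925 /5096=-188.96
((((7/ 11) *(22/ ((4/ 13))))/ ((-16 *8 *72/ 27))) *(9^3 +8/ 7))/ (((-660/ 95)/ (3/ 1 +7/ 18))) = 77007437/ 1622016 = 47.48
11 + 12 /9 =37 /3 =12.33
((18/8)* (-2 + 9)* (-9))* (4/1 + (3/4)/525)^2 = -635493681/280000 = -2269.62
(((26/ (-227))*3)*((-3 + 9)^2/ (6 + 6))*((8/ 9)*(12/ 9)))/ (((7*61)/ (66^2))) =-12.46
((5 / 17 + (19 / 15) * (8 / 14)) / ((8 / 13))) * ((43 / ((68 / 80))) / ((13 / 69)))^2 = 53317375710 / 447083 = 119256.10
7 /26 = 0.27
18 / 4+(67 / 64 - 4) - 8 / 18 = 635 / 576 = 1.10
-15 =-15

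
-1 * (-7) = 7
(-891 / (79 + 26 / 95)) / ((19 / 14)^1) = -62370 / 7531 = -8.28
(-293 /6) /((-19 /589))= 9083 /6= 1513.83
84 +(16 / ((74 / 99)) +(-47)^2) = 85633 / 37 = 2314.41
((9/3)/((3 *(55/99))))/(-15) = -3/25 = -0.12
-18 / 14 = -9 / 7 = -1.29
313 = 313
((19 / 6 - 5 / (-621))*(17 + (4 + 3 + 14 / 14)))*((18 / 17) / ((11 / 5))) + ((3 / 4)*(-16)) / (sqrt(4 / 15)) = 492875 / 12903 - 6*sqrt(15) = 14.96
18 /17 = 1.06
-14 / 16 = -7 / 8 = -0.88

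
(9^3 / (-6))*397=-96471 / 2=-48235.50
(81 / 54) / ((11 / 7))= 0.95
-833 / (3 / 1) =-833 / 3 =-277.67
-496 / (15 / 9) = -1488 / 5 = -297.60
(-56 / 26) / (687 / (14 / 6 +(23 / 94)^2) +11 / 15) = -26644380 / 3560215997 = -0.01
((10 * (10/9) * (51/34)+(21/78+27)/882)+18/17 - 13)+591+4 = 233811437/389844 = 599.76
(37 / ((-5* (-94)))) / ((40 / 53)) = 1961 / 18800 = 0.10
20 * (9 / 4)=45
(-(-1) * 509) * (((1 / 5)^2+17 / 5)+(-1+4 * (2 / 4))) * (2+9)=621489 / 25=24859.56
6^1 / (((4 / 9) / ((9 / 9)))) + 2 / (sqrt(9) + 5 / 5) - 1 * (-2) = 16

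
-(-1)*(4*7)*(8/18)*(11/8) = 154/9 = 17.11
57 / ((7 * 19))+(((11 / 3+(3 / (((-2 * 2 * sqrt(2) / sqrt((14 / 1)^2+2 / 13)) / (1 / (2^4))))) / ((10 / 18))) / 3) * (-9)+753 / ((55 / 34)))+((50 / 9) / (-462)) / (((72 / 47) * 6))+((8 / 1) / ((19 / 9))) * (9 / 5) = 81 * sqrt(663) / 832+39396588023 / 85322160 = 464.25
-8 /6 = -4 /3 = -1.33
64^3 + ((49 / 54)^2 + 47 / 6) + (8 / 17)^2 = 220922522107 / 842724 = 262152.88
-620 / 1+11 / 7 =-4329 / 7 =-618.43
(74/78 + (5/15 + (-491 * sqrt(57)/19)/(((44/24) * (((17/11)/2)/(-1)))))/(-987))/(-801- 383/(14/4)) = -36506/35045127 + 1964 * sqrt(57)/96748513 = -0.00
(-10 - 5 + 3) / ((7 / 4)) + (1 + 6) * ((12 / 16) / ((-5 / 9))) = -2283 / 140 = -16.31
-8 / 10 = -4 / 5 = -0.80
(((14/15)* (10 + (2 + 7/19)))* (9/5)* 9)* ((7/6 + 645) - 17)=2235555/19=117660.79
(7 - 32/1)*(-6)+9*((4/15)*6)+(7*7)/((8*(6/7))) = 41171/240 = 171.55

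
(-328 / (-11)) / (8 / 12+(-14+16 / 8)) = -492 / 187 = -2.63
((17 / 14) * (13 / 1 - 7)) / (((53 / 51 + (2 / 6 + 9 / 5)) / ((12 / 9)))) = 3.06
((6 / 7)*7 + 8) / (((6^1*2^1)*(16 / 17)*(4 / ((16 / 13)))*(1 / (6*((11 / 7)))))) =187 / 52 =3.60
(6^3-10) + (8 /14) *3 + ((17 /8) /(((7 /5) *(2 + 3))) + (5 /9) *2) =105401 /504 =209.13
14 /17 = 0.82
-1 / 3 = -0.33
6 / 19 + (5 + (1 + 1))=139 / 19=7.32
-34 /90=-17 /45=-0.38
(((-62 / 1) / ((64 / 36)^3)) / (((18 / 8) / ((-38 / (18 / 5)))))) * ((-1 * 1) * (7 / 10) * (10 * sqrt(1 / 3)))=-61845 * sqrt(3) / 512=-209.22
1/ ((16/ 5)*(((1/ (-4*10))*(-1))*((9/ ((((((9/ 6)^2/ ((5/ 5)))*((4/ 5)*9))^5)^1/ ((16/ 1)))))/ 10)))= 387420489/ 400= 968551.22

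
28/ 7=4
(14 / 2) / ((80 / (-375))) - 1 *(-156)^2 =-389901 / 16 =-24368.81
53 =53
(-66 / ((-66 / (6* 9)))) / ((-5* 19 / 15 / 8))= -1296 / 19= -68.21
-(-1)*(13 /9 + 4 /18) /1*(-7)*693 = -8085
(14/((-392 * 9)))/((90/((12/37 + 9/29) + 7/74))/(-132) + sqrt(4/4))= -3443/56448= -0.06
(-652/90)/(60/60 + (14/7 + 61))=-163/1440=-0.11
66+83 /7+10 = 615 /7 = 87.86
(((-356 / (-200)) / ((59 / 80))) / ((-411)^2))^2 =506944 / 2483197826573025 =0.00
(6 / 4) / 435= 1 / 290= 0.00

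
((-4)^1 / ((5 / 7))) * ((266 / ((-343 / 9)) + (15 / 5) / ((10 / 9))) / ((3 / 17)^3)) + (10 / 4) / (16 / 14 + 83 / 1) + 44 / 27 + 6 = 24315465991 / 5566050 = 4368.53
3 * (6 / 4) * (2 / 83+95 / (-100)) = -13833 / 3320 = -4.17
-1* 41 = -41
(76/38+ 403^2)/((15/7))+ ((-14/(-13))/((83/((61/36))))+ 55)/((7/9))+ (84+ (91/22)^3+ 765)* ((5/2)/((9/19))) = 584244264871073/7238190960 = 80716.89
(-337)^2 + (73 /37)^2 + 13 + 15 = 155519622 /1369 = 113600.89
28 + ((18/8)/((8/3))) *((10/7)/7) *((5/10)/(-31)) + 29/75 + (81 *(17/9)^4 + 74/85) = 1774362633073/1673330400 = 1060.38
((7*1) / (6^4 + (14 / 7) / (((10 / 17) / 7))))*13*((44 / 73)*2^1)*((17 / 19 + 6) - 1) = 4484480 / 9152813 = 0.49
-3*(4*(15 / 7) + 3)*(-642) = 156006 / 7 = 22286.57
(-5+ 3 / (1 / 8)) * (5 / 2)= 95 / 2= 47.50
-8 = -8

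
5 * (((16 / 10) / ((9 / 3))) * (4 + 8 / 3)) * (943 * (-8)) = -1207040 / 9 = -134115.56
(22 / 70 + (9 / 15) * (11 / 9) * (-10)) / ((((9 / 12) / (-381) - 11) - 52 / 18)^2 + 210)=-5135215536 / 294807160235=-0.02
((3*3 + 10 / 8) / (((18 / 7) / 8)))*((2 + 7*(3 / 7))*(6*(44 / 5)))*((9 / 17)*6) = 454608 / 17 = 26741.65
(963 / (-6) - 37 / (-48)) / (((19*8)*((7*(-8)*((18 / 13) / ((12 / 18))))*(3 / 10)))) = 498355 / 16547328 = 0.03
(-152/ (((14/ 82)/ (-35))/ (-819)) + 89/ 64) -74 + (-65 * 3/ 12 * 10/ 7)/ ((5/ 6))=-11433022929/ 448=-25520140.47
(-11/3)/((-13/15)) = 55/13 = 4.23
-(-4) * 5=20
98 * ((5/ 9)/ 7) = 70/ 9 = 7.78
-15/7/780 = -1/364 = -0.00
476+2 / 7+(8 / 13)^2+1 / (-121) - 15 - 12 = 64365130 / 143143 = 449.66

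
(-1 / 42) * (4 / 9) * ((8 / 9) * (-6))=32 / 567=0.06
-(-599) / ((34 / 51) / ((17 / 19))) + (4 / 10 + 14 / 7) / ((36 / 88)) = 809.79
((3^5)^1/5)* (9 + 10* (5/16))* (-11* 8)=-259281/5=-51856.20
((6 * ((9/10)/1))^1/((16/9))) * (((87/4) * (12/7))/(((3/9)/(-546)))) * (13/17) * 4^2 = -192932766/85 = -2269797.25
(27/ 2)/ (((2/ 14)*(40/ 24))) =567/ 10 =56.70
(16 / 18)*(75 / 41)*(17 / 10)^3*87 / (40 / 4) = 142477 / 2050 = 69.50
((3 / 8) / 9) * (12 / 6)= 1 / 12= 0.08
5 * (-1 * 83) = -415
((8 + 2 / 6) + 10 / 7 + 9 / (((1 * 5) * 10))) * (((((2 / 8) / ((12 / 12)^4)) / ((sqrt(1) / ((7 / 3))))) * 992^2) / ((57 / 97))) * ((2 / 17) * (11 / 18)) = 1370113906304 / 1962225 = 698245.06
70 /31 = 2.26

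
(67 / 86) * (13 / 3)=871 / 258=3.38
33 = 33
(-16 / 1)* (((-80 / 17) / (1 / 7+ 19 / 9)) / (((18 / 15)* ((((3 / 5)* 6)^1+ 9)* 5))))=1600 / 3621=0.44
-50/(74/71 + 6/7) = -12425/472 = -26.32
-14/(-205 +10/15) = 0.07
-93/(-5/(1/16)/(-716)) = -16647/20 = -832.35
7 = 7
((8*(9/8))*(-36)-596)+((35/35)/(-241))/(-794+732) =-13746639/14942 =-920.00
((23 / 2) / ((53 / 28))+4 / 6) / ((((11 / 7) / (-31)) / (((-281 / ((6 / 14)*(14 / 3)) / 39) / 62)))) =527156 / 68211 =7.73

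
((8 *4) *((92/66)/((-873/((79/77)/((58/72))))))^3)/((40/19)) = -233425520121856/1825968141720715292685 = -0.00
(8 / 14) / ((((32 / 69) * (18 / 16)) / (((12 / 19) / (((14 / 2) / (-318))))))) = -29256 / 931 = -31.42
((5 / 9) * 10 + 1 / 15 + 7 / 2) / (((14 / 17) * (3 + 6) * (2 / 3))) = 13957 / 7560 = 1.85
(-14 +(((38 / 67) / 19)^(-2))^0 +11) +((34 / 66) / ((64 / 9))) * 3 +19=12121 / 704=17.22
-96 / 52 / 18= -4 / 39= -0.10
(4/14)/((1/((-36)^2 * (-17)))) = -44064/7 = -6294.86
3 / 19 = 0.16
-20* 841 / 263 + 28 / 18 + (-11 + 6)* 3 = -183203 / 2367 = -77.40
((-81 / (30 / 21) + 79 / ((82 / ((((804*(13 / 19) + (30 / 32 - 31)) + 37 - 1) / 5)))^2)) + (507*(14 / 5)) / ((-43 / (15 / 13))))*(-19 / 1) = -33741462769933 / 35158451200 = -959.70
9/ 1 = 9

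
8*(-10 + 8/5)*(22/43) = -34.38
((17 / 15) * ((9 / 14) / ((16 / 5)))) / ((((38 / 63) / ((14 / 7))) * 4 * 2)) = 459 / 4864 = 0.09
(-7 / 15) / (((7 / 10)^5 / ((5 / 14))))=-50000 / 50421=-0.99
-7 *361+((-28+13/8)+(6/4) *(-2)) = -20451/8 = -2556.38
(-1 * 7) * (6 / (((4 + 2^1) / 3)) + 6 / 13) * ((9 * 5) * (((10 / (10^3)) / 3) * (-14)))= 1323 / 26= 50.88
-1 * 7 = -7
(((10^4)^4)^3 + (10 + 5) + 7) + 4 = 1000000000000000000000000000000000000000000000026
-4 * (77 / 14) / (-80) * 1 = 11 / 40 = 0.28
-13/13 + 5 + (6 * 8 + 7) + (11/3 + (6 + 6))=74.67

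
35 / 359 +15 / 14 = 5875 / 5026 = 1.17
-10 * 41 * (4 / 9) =-182.22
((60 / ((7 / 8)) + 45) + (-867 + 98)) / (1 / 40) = -26217.14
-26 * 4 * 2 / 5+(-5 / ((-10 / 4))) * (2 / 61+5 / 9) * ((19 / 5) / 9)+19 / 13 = -12731507 / 321165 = -39.64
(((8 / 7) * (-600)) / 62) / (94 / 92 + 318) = -4416 / 127379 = -0.03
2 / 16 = 1 / 8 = 0.12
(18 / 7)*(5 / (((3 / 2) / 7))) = 60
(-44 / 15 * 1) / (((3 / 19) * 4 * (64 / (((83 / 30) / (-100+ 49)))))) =17347 / 4406400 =0.00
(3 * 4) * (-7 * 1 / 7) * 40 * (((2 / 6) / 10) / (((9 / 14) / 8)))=-1792 / 9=-199.11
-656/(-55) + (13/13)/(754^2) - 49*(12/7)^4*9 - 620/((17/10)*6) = -301424611096171/78139681620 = -3857.51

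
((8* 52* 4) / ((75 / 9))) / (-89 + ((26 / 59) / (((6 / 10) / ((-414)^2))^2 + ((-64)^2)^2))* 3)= -403223047810526793203328 / 179721811014438932951275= -2.24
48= 48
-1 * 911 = -911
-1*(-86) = 86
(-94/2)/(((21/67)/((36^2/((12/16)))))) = -1813824/7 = -259117.71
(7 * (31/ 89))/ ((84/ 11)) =341/ 1068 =0.32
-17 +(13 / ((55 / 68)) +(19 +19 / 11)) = 99 / 5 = 19.80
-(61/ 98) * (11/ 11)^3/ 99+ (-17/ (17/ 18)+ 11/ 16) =-1344215/ 77616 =-17.32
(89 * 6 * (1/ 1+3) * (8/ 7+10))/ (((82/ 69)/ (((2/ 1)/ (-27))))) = -425776/ 287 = -1483.54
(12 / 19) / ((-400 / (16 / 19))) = -12 / 9025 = -0.00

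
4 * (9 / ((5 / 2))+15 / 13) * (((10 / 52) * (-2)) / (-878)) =618 / 74191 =0.01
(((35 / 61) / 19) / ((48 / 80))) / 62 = 175 / 215574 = 0.00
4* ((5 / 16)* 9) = 45 / 4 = 11.25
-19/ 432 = -0.04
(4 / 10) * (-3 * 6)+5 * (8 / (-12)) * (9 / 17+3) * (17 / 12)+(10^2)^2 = 149642 / 15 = 9976.13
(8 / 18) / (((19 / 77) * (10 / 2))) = 308 / 855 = 0.36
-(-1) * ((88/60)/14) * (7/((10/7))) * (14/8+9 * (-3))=-7777/600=-12.96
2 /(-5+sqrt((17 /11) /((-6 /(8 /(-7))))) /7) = -113190 /282907 - 28 * sqrt(3927) /282907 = -0.41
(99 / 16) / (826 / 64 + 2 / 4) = 6 / 13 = 0.46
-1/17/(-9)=1/153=0.01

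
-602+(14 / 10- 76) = -3383 / 5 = -676.60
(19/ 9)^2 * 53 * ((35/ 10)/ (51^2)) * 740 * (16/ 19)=41730080/ 210681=198.07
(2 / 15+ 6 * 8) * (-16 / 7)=-11552 / 105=-110.02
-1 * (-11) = 11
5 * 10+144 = 194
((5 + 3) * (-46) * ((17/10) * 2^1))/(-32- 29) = 6256/305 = 20.51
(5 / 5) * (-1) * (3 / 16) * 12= -9 / 4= -2.25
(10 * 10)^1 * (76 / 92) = 1900 / 23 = 82.61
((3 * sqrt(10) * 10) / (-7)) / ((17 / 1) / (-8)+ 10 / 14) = 240 * sqrt(10) / 79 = 9.61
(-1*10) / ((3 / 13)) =-130 / 3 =-43.33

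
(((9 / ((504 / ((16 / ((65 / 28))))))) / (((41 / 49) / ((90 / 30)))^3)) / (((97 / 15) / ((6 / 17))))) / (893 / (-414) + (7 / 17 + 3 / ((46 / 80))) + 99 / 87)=5491776259872 / 81775383136187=0.07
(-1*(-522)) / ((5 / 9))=4698 / 5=939.60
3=3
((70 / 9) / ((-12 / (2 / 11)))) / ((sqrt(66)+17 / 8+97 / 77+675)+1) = -164052392 / 945637431687+241472*sqrt(66) / 945637431687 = -0.00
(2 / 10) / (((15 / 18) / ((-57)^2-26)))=773.52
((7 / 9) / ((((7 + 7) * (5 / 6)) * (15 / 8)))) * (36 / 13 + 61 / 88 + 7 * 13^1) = 3.36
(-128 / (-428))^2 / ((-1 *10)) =-512 / 57245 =-0.01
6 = 6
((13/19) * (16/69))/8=26/1311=0.02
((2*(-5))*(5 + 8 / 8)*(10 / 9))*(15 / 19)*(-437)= 23000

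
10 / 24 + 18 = 221 / 12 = 18.42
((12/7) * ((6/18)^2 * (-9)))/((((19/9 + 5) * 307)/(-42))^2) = -15309/24127744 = -0.00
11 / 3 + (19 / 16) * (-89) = -102.02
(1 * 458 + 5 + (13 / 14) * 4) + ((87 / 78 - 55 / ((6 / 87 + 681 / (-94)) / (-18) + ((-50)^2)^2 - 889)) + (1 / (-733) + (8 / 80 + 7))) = 48569098338223033726 / 102266170740323135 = 474.93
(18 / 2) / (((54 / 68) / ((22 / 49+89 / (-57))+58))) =5402158 / 8379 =644.73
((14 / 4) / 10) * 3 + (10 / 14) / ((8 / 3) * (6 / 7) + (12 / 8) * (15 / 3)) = 3077 / 2740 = 1.12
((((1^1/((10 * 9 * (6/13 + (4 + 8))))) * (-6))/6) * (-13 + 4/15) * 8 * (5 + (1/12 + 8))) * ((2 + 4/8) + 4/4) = 2728817/656100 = 4.16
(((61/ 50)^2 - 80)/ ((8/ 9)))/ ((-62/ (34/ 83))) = 30030687/ 51460000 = 0.58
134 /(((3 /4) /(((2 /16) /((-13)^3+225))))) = -67 /5916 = -0.01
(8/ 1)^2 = 64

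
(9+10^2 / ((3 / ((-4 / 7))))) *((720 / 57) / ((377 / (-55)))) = 928400 / 50141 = 18.52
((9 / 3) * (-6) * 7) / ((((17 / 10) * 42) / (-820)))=24600 / 17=1447.06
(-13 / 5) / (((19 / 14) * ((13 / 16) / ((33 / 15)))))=-2464 / 475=-5.19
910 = 910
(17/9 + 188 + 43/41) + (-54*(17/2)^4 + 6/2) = -281689.44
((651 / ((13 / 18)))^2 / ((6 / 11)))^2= 63371916927986436 / 28561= 2218826964321.50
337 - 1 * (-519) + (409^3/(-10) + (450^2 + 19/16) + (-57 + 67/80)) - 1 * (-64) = -53107423/8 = -6638427.88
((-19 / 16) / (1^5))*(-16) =19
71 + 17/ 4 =301/ 4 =75.25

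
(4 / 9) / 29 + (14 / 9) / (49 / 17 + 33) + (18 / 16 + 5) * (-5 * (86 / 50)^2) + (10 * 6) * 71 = 7375770631 / 1769000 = 4169.46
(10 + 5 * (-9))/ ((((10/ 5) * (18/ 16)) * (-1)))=140/ 9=15.56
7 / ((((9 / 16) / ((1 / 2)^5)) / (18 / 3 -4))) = 7 / 9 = 0.78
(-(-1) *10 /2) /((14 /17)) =85 /14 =6.07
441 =441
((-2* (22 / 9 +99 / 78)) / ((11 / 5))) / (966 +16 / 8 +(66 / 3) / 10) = -1975 / 567567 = -0.00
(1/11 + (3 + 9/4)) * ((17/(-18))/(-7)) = 3995/5544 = 0.72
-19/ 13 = -1.46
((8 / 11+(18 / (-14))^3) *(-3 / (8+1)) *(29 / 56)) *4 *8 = 611900 / 79233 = 7.72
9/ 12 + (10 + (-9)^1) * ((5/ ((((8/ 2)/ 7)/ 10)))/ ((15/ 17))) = 1199/ 12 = 99.92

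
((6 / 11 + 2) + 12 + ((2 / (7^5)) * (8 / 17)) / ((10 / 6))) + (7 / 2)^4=41387834193 / 251432720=164.61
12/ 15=4/ 5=0.80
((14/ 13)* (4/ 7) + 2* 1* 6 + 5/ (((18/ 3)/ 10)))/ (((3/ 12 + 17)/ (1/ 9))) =3268/ 24219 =0.13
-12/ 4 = -3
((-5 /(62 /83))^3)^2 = 5108443333890625 /56800235584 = 89937.01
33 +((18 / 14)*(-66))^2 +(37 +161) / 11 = 355335 / 49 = 7251.73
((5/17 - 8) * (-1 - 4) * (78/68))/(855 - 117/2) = 8515/153459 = 0.06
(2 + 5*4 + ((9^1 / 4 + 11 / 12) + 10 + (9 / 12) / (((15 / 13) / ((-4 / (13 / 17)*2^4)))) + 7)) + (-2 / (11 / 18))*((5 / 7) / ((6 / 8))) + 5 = -23909 / 2310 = -10.35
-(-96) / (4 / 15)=360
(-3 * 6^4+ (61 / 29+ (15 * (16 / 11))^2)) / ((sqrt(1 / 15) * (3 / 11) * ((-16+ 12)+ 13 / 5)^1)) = 59826055 * sqrt(15) / 6699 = 34588.05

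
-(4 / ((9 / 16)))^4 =-16777216 / 6561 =-2557.11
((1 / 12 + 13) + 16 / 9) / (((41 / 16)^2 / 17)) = 582080 / 15129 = 38.47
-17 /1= -17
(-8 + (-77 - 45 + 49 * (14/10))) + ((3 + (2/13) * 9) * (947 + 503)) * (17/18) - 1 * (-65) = 1171577/195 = 6008.09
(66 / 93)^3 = 10648 / 29791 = 0.36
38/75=0.51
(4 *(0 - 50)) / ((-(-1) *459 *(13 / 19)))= -3800 / 5967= -0.64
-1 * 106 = -106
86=86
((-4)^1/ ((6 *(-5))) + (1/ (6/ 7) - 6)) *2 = -9.40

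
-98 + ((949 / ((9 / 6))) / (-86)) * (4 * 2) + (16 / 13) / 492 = -3594850 / 22919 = -156.85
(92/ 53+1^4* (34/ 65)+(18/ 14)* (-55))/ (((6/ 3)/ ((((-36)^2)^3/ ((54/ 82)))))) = -113139058016.06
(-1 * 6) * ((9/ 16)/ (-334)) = 27/ 2672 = 0.01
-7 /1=-7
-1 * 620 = -620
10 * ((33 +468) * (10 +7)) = 85170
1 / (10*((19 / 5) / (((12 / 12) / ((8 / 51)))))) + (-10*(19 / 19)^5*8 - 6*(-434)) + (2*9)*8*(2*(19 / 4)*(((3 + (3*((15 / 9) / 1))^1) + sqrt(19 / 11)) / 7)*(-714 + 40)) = -2237010395 / 2128 - 922032*sqrt(209) / 77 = -1224339.18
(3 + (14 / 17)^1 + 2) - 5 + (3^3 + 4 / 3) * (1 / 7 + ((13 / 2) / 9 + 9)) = 1801427 / 6426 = 280.33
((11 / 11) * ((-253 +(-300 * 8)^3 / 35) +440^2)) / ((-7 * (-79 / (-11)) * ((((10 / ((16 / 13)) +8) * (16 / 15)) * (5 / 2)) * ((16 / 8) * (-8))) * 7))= -30397912281 / 18642736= -1630.55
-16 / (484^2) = -1 / 14641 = -0.00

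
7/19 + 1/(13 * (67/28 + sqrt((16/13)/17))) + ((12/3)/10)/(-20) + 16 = 609732007/37221950 - 3136 * sqrt(221)/12733825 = 16.38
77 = 77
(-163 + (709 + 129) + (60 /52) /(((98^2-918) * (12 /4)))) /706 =76219655 /79720108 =0.96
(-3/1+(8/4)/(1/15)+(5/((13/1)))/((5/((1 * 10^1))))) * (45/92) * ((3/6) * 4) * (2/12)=5415/1196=4.53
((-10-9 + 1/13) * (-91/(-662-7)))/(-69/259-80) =148666/4635947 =0.03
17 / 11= 1.55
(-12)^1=-12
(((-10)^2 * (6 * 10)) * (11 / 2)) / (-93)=-11000 / 31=-354.84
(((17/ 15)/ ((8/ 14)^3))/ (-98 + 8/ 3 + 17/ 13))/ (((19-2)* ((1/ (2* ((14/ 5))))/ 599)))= -18696587/ 1466800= -12.75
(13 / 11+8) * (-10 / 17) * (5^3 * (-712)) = 89890000 / 187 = 480695.19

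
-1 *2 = -2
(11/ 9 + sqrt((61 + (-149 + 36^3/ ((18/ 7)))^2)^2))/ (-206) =-2914380785/ 1854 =-1571942.17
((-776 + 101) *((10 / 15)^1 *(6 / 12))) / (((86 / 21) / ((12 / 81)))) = -350 / 43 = -8.14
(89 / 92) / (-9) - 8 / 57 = -3899 / 15732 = -0.25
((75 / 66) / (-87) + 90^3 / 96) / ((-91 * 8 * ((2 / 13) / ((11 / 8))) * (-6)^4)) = -29068825 / 404103168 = -0.07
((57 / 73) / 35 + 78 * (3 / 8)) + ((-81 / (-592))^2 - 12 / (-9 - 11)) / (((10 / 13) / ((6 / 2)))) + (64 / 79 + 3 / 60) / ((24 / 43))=23504144452227 / 707394060800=33.23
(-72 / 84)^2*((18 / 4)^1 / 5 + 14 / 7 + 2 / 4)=612 / 245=2.50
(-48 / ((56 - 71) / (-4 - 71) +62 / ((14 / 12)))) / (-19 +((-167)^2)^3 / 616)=-68992 / 2699926151904637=-0.00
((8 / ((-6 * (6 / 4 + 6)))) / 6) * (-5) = 4 / 27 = 0.15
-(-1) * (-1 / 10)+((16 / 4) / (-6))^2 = 31 / 90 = 0.34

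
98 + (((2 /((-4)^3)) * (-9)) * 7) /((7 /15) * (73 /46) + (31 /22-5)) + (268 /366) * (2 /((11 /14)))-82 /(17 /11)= 546242655319 /11845393824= 46.11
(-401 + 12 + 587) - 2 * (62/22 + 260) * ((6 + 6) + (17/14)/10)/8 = -526621/880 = -598.43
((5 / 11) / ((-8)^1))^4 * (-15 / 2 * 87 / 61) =-815625 / 7316283392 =-0.00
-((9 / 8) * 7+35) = -343 / 8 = -42.88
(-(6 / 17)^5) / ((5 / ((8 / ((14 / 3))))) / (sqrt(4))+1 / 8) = -93312 / 26977283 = -0.00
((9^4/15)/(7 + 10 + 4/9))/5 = 19683/3925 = 5.01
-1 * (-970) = 970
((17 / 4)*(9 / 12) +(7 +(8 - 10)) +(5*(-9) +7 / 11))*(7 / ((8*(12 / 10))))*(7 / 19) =-1559915 / 160512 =-9.72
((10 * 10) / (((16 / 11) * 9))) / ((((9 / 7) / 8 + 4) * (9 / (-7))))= -26950 / 18873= -1.43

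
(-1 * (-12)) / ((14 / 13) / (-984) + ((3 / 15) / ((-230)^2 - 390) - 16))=-10075618800 / 13435074127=-0.75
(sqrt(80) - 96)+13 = -83+4 * sqrt(5) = -74.06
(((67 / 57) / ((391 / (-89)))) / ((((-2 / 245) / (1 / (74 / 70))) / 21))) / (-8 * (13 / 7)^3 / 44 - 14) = -1350466399975 / 31454267136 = -42.93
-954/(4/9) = -4293/2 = -2146.50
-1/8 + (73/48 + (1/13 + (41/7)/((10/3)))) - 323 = -6983779/21840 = -319.77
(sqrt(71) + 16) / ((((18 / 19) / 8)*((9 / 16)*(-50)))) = -9728 / 2025 - 608*sqrt(71) / 2025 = -7.33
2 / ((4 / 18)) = 9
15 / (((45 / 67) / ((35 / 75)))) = 469 / 45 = 10.42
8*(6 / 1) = 48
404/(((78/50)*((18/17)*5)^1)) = 17170/351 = 48.92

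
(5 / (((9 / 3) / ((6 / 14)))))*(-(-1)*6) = 30 / 7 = 4.29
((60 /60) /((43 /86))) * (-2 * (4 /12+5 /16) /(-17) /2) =31 /408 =0.08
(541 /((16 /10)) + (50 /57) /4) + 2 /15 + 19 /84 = 5405713 /15960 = 338.70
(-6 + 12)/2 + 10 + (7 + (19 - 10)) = 29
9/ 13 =0.69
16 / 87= 0.18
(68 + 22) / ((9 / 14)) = 140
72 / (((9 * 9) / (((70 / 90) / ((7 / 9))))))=0.89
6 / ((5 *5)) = 6 / 25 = 0.24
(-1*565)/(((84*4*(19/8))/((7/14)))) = -565/1596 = -0.35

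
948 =948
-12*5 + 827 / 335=-57.53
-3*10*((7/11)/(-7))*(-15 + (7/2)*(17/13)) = -4065/143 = -28.43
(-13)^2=169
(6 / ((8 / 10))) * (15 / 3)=75 / 2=37.50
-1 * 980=-980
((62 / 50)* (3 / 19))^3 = 804357 / 107171875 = 0.01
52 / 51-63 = -61.98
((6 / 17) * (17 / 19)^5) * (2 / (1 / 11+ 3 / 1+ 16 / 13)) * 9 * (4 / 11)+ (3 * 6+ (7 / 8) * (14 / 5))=105874135693 / 5100763940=20.76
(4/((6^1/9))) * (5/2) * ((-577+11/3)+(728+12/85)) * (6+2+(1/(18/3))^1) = 967162/51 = 18963.96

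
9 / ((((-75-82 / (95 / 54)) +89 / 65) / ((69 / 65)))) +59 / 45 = 8230427 / 6682410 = 1.23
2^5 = 32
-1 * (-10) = 10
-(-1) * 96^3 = 884736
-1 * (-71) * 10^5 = 7100000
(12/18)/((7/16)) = 32/21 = 1.52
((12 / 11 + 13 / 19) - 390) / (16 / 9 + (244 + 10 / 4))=-35622 / 22781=-1.56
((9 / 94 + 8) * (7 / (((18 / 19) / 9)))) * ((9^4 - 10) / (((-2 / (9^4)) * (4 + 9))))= -4350247187643 / 4888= -889985103.85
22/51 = 0.43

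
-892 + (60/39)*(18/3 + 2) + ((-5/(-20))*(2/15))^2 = -10292387/11700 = -879.69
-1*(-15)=15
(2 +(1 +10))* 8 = 104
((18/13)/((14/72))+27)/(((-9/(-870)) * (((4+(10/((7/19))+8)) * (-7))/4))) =-600300/12467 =-48.15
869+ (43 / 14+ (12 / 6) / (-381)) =4651601 / 5334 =872.07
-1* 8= -8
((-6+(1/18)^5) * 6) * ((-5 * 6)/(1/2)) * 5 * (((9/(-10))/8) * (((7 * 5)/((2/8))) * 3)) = -1984046225/3888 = -510299.95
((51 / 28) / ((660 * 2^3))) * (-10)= -0.00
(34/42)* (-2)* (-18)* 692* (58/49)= 8187744/343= 23870.97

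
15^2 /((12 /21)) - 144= 999 /4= 249.75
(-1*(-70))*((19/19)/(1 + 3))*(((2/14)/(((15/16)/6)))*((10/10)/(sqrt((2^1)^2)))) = 8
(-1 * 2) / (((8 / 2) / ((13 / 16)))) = -13 / 32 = -0.41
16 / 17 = 0.94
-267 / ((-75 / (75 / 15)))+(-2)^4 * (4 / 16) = 109 / 5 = 21.80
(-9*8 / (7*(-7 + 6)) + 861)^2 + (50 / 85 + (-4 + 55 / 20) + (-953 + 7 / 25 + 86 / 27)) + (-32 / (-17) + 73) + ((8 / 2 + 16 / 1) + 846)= 1707358117273 / 2249100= 759129.48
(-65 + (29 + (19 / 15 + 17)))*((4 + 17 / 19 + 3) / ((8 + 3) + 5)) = -35 / 4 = -8.75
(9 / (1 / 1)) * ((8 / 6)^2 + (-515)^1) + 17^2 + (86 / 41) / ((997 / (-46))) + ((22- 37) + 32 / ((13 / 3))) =-2305064581 / 531401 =-4337.71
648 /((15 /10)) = 432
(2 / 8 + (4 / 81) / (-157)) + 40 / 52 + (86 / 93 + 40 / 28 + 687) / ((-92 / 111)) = -830.70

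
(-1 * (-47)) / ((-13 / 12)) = -564 / 13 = -43.38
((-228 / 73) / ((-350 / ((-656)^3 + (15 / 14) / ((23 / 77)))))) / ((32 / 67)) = -49592842650249 / 9402400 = -5274487.65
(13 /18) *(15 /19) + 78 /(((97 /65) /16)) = 9253985 /11058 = 836.86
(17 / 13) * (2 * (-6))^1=-204 / 13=-15.69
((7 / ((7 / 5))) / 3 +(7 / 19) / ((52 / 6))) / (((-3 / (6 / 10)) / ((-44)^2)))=-2451944 / 3705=-661.79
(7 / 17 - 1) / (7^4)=-10 / 40817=-0.00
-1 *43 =-43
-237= -237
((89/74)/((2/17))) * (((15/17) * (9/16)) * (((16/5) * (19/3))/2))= 51.42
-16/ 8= -2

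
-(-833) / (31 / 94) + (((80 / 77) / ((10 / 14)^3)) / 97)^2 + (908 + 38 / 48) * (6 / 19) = 4715546749677661 / 1676425052500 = 2812.86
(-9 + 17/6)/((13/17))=-629/78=-8.06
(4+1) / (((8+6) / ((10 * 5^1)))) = 17.86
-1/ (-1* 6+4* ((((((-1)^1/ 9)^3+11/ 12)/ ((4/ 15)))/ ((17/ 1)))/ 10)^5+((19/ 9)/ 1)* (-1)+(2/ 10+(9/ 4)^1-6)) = 35537860037412126720/ 414410934070433114911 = 0.09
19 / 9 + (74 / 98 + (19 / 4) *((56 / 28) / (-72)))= 6431 / 2352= 2.73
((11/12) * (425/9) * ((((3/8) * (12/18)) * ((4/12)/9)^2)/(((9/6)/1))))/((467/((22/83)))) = 51425/9155193156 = 0.00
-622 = -622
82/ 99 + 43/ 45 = 1.78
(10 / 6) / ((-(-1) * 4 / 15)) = 25 / 4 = 6.25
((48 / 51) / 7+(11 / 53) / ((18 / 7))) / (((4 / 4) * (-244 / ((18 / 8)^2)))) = -219843 / 49245056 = -0.00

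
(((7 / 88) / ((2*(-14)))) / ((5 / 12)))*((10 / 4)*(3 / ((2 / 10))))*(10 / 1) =-225 / 88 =-2.56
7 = 7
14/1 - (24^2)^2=-331762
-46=-46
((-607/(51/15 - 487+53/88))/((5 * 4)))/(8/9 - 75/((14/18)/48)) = -38241/2816301788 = -0.00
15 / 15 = 1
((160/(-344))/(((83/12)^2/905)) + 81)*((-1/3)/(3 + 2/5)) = -35646645/5035859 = -7.08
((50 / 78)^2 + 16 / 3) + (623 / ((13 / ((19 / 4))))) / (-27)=-49037 / 18252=-2.69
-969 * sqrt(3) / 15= -323 * sqrt(3) / 5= -111.89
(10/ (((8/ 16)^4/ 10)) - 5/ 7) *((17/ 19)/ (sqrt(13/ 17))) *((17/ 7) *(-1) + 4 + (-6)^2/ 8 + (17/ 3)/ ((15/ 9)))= 15498.50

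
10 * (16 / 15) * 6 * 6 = 384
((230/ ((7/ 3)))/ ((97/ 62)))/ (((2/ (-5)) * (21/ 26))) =-926900/ 4753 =-195.01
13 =13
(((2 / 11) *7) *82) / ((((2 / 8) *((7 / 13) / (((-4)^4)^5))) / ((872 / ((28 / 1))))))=2044106465244872704 / 77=26546837210972372.78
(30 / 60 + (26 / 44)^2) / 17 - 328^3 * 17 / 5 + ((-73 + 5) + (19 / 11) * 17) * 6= -4935891158497 / 41140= -119977908.57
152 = 152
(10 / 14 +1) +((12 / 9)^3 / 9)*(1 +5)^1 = 1868 / 567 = 3.29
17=17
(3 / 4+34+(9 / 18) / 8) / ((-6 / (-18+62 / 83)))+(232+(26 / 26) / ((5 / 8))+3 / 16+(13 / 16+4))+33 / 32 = 13535029 / 39840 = 339.73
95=95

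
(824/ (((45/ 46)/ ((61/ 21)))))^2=5346009876736/ 893025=5986405.62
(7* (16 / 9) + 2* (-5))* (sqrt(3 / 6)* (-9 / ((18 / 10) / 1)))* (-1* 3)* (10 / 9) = 550* sqrt(2) / 27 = 28.81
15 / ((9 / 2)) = 10 / 3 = 3.33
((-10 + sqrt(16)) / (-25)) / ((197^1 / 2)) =12 / 4925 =0.00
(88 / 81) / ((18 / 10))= 0.60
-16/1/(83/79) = -1264/83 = -15.23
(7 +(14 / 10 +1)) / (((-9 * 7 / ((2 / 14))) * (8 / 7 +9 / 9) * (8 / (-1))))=47 / 37800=0.00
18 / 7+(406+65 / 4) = 11895 / 28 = 424.82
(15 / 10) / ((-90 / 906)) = -151 / 10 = -15.10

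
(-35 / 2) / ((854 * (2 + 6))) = -5 / 1952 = -0.00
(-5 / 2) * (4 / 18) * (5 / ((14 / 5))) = -125 / 126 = -0.99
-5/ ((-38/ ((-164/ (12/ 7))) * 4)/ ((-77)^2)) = -18658.15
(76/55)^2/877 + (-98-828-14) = -2493743724/2652925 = -940.00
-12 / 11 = -1.09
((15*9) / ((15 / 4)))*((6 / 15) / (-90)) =-4 / 25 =-0.16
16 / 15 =1.07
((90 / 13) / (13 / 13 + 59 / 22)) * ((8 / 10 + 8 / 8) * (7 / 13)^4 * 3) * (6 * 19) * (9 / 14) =62.56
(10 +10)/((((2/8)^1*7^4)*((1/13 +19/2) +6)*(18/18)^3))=0.00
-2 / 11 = -0.18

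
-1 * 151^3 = -3442951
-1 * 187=-187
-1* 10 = -10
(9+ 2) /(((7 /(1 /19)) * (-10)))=-11 /1330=-0.01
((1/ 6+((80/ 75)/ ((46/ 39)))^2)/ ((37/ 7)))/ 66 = 546847/ 193772700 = 0.00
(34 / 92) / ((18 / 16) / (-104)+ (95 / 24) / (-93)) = -6.92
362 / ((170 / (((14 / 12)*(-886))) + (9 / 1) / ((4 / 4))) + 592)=1122562 / 1863191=0.60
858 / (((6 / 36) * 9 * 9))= 572 / 9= 63.56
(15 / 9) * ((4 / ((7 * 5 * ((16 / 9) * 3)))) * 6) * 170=255 / 7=36.43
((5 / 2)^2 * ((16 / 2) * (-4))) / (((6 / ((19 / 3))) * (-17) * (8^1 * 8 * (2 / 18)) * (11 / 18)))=4275 / 1496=2.86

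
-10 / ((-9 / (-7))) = -70 / 9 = -7.78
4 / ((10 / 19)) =7.60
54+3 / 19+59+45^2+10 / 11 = 447065 / 209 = 2139.07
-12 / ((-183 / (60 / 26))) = 120 / 793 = 0.15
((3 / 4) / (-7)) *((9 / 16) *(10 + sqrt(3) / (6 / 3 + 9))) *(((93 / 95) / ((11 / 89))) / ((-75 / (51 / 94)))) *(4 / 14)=0.01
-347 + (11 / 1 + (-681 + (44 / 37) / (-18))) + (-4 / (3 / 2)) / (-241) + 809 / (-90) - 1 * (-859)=-44685911 / 267510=-167.04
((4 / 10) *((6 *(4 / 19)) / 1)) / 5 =48 / 475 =0.10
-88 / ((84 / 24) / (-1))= 25.14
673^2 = 452929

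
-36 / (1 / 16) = -576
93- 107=-14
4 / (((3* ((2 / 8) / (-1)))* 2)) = -8 / 3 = -2.67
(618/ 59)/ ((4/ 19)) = 5871/ 118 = 49.75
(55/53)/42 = 55/2226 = 0.02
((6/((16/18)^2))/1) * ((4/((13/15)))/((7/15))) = 54675/728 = 75.10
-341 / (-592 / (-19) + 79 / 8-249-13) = 51832 / 33587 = 1.54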